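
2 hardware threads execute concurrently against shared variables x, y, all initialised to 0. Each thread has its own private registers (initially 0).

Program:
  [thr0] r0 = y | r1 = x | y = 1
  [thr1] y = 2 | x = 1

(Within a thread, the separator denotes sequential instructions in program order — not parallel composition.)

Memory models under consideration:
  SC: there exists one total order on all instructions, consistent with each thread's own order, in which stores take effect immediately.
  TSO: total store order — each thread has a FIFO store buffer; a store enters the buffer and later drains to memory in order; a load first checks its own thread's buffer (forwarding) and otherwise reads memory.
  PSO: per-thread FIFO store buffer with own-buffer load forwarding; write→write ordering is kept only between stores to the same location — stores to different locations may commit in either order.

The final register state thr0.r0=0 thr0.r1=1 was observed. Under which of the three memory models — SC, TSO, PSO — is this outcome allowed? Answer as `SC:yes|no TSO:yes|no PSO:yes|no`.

outcome vector order: (thr0.r0,thr0.r1)
under SC → <0 0>, <0 1>, <2 0>, <2 1>
under TSO → <0 0>, <0 1>, <2 0>, <2 1>
under PSO → <0 0>, <0 1>, <2 0>, <2 1>
target <0 1> ∈ {SC,TSO,PSO}

SC:yes TSO:yes PSO:yes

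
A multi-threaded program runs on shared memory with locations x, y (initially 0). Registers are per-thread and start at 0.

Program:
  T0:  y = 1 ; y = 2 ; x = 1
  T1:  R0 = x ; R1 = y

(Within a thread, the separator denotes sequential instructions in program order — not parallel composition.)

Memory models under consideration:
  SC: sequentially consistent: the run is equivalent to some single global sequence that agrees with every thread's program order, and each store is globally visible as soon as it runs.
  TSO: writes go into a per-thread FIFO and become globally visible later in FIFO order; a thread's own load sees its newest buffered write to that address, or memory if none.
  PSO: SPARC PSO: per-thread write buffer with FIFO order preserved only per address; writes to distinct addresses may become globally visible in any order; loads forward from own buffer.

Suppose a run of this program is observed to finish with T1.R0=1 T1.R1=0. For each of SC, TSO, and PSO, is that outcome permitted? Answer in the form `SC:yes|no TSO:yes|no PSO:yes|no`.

SC:no TSO:no PSO:yes

outcome vector order: (T1.R0,T1.R1)
SC: 4 outcomes — {0/0, 0/1, 0/2, 1/2}
TSO: 4 outcomes — {0/0, 0/1, 0/2, 1/2}
PSO: 6 outcomes — {0/0, 0/1, 0/2, 1/0, 1/1, 1/2}
target 1/0 ∈ {PSO}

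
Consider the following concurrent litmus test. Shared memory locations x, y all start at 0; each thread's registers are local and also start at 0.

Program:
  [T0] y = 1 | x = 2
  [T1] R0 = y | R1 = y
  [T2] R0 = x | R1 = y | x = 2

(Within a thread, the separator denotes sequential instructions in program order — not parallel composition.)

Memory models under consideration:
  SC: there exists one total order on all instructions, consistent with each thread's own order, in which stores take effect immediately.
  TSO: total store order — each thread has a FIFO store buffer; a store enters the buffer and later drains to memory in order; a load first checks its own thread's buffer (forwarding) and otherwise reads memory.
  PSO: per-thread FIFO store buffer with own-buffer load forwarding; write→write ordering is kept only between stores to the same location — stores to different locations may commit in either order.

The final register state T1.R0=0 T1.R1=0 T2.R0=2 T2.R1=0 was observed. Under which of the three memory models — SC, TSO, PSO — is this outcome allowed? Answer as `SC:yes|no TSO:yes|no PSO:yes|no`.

SC:no TSO:no PSO:yes

outcome vector order: (T1.R0,T1.R1,T2.R0,T2.R1)
SC: 9 outcomes — {(0,0,0,0) (0,0,0,1) (0,0,2,1) (0,1,0,0) (0,1,0,1) (0,1,2,1) (1,1,0,0) (1,1,0,1) (1,1,2,1)}
TSO: 9 outcomes — {(0,0,0,0) (0,0,0,1) (0,0,2,1) (0,1,0,0) (0,1,0,1) (0,1,2,1) (1,1,0,0) (1,1,0,1) (1,1,2,1)}
PSO: 12 outcomes — {(0,0,0,0) (0,0,0,1) (0,0,2,0) (0,0,2,1) (0,1,0,0) (0,1,0,1) (0,1,2,0) (0,1,2,1) (1,1,0,0) (1,1,0,1) (1,1,2,0) (1,1,2,1)}
target (0,0,2,0) ∈ {PSO}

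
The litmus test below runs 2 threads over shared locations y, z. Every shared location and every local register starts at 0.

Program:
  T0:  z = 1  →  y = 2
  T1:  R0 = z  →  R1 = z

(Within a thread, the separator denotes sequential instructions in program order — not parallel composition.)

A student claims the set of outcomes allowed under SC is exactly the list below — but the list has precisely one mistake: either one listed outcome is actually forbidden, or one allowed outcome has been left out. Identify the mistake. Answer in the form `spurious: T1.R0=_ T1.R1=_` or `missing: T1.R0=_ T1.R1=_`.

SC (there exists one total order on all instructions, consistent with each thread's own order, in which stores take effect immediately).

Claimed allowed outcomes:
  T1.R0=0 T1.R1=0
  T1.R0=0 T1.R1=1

missing: T1.R0=1 T1.R1=1

outcome vector order: (T1.R0,T1.R1)
SC (3): 0/0 0/1 1/1
SC∖claimed = {1/1}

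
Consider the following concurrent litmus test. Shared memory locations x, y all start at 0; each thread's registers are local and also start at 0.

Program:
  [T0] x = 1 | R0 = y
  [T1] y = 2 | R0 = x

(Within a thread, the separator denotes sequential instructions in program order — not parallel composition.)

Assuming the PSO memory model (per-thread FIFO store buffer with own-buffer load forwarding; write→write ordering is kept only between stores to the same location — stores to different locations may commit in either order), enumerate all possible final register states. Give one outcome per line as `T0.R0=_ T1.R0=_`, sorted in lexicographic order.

T0.R0=0 T1.R0=0
T0.R0=0 T1.R0=1
T0.R0=2 T1.R0=0
T0.R0=2 T1.R0=1

outcome vector order: (T0.R0,T1.R0)
|PSO outcomes| = 4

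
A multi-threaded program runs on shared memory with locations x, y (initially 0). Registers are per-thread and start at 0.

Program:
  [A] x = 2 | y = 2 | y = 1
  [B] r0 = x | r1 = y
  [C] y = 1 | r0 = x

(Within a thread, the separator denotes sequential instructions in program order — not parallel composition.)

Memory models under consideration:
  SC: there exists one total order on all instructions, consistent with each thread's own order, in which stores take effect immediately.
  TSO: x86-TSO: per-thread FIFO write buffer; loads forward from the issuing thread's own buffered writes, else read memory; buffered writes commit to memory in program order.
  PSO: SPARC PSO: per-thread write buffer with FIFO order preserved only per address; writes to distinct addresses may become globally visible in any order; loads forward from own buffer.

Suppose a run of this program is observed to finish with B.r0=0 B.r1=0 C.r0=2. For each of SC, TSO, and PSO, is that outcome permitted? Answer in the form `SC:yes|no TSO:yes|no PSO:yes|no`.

SC:yes TSO:yes PSO:yes

outcome vector order: (B.r0,B.r1,C.r0)
[SC] allowed = {(0,0,0), (0,0,2), (0,1,0), (0,1,2), (0,2,0), (0,2,2), (2,0,2), (2,1,0), (2,1,2), (2,2,0), (2,2,2)}
[TSO] allowed = {(0,0,0), (0,0,2), (0,1,0), (0,1,2), (0,2,0), (0,2,2), (2,0,0), (2,0,2), (2,1,0), (2,1,2), (2,2,0), (2,2,2)}
[PSO] allowed = {(0,0,0), (0,0,2), (0,1,0), (0,1,2), (0,2,0), (0,2,2), (2,0,0), (2,0,2), (2,1,0), (2,1,2), (2,2,0), (2,2,2)}
target (0,0,2) ∈ {SC,TSO,PSO}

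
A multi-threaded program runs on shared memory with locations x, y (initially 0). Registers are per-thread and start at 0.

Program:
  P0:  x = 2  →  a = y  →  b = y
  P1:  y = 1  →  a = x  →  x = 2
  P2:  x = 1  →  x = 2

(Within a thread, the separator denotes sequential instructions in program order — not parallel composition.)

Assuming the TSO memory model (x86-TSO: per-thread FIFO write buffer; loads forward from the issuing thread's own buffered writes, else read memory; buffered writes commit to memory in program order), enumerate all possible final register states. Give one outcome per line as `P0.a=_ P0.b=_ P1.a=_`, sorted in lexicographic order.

P0.a=0 P0.b=0 P1.a=0
P0.a=0 P0.b=0 P1.a=1
P0.a=0 P0.b=0 P1.a=2
P0.a=0 P0.b=1 P1.a=0
P0.a=0 P0.b=1 P1.a=1
P0.a=0 P0.b=1 P1.a=2
P0.a=1 P0.b=1 P1.a=0
P0.a=1 P0.b=1 P1.a=1
P0.a=1 P0.b=1 P1.a=2

outcome vector order: (P0.a,P0.b,P1.a)
|TSO outcomes| = 9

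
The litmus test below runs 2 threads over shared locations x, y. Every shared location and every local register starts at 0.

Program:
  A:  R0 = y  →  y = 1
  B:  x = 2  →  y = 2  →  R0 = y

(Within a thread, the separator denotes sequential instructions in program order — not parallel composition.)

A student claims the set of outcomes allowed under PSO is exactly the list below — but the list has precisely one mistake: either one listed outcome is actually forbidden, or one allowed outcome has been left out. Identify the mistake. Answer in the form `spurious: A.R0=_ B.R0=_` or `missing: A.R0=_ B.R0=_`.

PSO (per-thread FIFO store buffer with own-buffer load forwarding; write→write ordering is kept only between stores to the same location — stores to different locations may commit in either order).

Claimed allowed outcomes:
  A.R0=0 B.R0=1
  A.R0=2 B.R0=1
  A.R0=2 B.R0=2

missing: A.R0=0 B.R0=2

outcome vector order: (A.R0,B.R0)
PSO: 4 outcomes — {(0,1) (0,2) (2,1) (2,2)}
PSO∖claimed = {(0,2)}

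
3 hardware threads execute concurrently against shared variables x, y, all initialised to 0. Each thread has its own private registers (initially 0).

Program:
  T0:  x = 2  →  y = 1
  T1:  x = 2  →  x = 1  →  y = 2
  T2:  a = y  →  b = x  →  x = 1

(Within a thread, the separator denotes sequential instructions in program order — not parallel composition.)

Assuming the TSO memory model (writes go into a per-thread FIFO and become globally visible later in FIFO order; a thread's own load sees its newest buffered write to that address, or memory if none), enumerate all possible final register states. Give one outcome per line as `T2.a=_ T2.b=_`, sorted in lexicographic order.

T2.a=0 T2.b=0
T2.a=0 T2.b=1
T2.a=0 T2.b=2
T2.a=1 T2.b=1
T2.a=1 T2.b=2
T2.a=2 T2.b=1
T2.a=2 T2.b=2

outcome vector order: (T2.a,T2.b)
|TSO outcomes| = 7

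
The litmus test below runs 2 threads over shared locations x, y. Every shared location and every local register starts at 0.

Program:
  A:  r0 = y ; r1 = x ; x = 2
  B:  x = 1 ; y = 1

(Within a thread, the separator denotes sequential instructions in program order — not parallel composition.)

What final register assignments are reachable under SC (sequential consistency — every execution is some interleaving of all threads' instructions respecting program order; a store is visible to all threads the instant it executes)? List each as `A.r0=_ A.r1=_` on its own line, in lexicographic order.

outcome vector order: (A.r0,A.r1)
|SC outcomes| = 3

A.r0=0 A.r1=0
A.r0=0 A.r1=1
A.r0=1 A.r1=1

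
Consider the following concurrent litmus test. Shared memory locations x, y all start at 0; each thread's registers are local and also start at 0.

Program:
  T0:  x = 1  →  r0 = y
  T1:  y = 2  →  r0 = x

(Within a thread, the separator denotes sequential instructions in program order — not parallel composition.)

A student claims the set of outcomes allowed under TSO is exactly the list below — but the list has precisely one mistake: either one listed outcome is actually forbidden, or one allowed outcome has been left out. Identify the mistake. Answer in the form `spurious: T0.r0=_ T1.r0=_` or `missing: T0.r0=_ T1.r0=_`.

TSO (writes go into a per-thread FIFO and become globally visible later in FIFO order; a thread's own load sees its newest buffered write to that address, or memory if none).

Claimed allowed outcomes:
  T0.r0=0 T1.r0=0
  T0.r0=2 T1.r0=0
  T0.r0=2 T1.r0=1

missing: T0.r0=0 T1.r0=1

outcome vector order: (T0.r0,T1.r0)
TSO: 4 outcomes — {(0,0); (0,1); (2,0); (2,1)}
TSO∖claimed = {(0,1)}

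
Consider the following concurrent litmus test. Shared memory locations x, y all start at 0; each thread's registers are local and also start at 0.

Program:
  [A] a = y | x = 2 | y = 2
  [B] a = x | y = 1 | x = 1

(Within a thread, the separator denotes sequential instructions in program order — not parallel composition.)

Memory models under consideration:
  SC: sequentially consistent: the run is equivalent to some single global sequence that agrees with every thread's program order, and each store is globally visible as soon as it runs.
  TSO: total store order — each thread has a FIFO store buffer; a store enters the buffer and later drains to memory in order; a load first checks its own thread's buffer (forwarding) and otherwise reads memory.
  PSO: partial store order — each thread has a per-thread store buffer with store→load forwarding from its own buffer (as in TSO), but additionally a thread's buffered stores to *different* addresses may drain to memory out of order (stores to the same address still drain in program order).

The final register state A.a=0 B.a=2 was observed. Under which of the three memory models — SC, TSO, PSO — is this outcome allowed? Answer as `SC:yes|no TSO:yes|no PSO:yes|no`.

outcome vector order: (A.a,B.a)
under SC → <0 0>, <0 2>, <1 0>
under TSO → <0 0>, <0 2>, <1 0>
under PSO → <0 0>, <0 2>, <1 0>
target <0 2> ∈ {SC,TSO,PSO}

SC:yes TSO:yes PSO:yes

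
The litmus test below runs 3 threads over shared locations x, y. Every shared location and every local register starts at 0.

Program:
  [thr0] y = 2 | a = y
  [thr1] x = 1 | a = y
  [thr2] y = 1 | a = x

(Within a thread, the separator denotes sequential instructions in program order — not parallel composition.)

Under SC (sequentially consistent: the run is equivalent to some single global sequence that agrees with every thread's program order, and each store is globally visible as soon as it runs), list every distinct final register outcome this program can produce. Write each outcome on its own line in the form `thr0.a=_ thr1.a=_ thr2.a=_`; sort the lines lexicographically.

outcome vector order: (thr0.a,thr1.a,thr2.a)
|SC outcomes| = 9

thr0.a=1 thr1.a=0 thr2.a=1
thr0.a=1 thr1.a=1 thr2.a=0
thr0.a=1 thr1.a=1 thr2.a=1
thr0.a=1 thr1.a=2 thr2.a=1
thr0.a=2 thr1.a=0 thr2.a=1
thr0.a=2 thr1.a=1 thr2.a=0
thr0.a=2 thr1.a=1 thr2.a=1
thr0.a=2 thr1.a=2 thr2.a=0
thr0.a=2 thr1.a=2 thr2.a=1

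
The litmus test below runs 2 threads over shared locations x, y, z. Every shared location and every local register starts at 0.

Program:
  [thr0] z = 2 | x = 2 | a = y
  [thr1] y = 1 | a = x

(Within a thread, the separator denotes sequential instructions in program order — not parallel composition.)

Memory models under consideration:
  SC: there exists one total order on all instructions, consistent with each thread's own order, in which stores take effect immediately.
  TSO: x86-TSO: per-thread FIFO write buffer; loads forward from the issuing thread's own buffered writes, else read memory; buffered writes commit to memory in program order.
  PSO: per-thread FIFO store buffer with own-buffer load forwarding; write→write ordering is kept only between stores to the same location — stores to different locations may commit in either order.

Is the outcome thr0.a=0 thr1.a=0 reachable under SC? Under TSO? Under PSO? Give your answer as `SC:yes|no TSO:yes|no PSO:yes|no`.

SC:no TSO:yes PSO:yes

outcome vector order: (thr0.a,thr1.a)
under SC → 0/2; 1/0; 1/2
under TSO → 0/0; 0/2; 1/0; 1/2
under PSO → 0/0; 0/2; 1/0; 1/2
target 0/0 ∈ {TSO,PSO}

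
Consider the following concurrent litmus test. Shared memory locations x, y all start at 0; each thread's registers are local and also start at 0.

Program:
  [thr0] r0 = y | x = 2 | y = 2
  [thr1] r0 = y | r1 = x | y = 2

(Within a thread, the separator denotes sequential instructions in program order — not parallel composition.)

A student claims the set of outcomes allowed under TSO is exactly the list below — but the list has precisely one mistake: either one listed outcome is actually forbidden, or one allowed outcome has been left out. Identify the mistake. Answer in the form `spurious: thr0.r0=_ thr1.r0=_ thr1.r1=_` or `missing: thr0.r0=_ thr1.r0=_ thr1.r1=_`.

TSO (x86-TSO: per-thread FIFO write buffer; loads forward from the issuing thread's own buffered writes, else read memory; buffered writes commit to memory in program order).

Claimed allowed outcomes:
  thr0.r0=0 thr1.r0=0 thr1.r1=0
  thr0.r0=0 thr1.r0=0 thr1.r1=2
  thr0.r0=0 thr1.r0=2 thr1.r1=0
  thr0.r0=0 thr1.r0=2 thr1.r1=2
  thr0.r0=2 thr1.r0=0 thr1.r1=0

spurious: thr0.r0=0 thr1.r0=2 thr1.r1=0

outcome vector order: (thr0.r0,thr1.r0,thr1.r1)
TSO: 4 outcomes — {0/0/0, 0/0/2, 0/2/2, 2/0/0}
claimed∖TSO = {0/2/0}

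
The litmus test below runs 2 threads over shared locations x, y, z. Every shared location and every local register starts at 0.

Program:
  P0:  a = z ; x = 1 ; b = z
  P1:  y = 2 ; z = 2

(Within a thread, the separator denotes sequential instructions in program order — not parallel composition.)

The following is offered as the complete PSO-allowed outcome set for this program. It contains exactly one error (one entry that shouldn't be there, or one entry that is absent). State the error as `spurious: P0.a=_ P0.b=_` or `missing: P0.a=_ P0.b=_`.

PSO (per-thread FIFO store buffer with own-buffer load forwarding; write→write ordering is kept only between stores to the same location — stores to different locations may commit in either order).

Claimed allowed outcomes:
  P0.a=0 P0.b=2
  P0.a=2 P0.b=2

outcome vector order: (P0.a,P0.b)
under PSO → 0/0; 0/2; 2/2
PSO∖claimed = {0/0}

missing: P0.a=0 P0.b=0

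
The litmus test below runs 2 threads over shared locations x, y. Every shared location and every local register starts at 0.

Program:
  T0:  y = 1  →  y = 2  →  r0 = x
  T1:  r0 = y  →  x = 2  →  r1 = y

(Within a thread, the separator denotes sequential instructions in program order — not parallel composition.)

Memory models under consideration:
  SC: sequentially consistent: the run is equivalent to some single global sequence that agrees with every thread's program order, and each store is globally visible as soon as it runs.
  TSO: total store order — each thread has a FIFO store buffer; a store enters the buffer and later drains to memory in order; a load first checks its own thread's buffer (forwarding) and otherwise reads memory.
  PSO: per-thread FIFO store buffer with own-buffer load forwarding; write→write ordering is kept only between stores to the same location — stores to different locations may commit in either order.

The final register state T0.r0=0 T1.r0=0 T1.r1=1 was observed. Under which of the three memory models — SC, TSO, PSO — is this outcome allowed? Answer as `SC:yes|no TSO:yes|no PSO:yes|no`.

outcome vector order: (T0.r0,T1.r0,T1.r1)
SC (9): <0 0 2>; <0 1 2>; <0 2 2>; <2 0 0>; <2 0 1>; <2 0 2>; <2 1 1>; <2 1 2>; <2 2 2>
TSO (12): <0 0 0>; <0 0 1>; <0 0 2>; <0 1 1>; <0 1 2>; <0 2 2>; <2 0 0>; <2 0 1>; <2 0 2>; <2 1 1>; <2 1 2>; <2 2 2>
PSO (12): <0 0 0>; <0 0 1>; <0 0 2>; <0 1 1>; <0 1 2>; <0 2 2>; <2 0 0>; <2 0 1>; <2 0 2>; <2 1 1>; <2 1 2>; <2 2 2>
target <0 0 1> ∈ {TSO,PSO}

SC:no TSO:yes PSO:yes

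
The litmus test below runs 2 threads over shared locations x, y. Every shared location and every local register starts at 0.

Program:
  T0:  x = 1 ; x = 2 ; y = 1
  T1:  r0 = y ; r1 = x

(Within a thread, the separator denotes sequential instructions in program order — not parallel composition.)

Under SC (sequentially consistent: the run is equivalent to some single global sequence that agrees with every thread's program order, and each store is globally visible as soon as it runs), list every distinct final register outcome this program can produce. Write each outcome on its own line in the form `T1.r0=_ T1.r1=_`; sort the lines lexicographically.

outcome vector order: (T1.r0,T1.r1)
|SC outcomes| = 4

T1.r0=0 T1.r1=0
T1.r0=0 T1.r1=1
T1.r0=0 T1.r1=2
T1.r0=1 T1.r1=2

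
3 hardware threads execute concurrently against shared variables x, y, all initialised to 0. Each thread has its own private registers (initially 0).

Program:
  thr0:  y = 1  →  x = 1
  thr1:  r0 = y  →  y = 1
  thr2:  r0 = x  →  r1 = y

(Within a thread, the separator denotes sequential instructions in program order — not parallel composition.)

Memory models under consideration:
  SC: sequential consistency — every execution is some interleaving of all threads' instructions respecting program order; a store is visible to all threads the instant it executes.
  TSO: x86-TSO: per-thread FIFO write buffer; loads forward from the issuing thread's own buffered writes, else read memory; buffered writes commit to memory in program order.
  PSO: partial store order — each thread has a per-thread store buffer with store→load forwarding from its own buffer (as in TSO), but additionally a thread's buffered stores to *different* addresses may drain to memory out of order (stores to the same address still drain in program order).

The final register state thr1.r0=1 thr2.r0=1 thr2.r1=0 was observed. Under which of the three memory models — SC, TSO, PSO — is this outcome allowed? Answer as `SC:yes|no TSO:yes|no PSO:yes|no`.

SC:no TSO:no PSO:yes

outcome vector order: (thr1.r0,thr2.r0,thr2.r1)
[SC] allowed = {0/0/0 0/0/1 0/1/1 1/0/0 1/0/1 1/1/1}
[TSO] allowed = {0/0/0 0/0/1 0/1/1 1/0/0 1/0/1 1/1/1}
[PSO] allowed = {0/0/0 0/0/1 0/1/0 0/1/1 1/0/0 1/0/1 1/1/0 1/1/1}
target 1/1/0 ∈ {PSO}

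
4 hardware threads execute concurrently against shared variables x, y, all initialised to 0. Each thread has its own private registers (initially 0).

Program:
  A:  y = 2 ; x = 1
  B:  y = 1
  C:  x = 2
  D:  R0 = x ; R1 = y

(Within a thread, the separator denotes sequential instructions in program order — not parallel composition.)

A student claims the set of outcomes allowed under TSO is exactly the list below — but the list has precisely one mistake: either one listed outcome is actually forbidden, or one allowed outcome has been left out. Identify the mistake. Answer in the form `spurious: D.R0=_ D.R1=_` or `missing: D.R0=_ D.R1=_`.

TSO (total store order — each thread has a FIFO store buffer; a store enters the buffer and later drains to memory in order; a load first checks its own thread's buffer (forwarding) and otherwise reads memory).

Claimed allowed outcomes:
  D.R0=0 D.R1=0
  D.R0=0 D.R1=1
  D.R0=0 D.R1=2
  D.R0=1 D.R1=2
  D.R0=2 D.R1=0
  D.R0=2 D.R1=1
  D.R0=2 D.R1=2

outcome vector order: (D.R0,D.R1)
under TSO → 00 01 02 11 12 20 21 22
TSO∖claimed = {11}

missing: D.R0=1 D.R1=1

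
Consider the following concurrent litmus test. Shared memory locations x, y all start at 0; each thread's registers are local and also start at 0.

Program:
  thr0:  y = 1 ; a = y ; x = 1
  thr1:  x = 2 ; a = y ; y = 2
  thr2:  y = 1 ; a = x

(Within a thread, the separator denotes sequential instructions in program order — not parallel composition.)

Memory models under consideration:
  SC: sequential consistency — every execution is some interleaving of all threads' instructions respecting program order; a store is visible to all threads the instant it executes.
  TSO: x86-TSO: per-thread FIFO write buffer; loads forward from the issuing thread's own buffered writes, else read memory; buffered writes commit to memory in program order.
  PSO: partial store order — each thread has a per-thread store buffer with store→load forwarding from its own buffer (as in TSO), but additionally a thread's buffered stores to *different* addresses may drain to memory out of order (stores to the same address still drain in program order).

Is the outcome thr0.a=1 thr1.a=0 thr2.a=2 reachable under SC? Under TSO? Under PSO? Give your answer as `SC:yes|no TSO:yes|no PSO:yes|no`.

SC:yes TSO:yes PSO:yes

outcome vector order: (thr0.a,thr1.a,thr2.a)
under SC → 101, 102, 110, 111, 112, 201, 202, 210, 211, 212
under TSO → 100, 101, 102, 110, 111, 112, 200, 201, 202, 210, 211, 212
under PSO → 100, 101, 102, 110, 111, 112, 200, 201, 202, 210, 211, 212
target 102 ∈ {SC,TSO,PSO}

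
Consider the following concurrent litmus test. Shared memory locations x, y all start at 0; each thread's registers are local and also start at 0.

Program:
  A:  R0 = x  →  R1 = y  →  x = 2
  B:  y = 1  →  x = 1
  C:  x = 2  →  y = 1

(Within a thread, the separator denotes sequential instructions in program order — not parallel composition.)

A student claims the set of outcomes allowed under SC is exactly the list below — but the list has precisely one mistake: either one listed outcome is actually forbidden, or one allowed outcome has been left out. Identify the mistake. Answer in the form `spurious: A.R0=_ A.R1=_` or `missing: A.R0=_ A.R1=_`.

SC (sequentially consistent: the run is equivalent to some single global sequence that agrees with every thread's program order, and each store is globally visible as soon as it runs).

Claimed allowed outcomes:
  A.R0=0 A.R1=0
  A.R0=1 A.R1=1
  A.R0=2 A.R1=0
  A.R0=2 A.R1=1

missing: A.R0=0 A.R1=1

outcome vector order: (A.R0,A.R1)
SC (5): 00 01 11 20 21
SC∖claimed = {01}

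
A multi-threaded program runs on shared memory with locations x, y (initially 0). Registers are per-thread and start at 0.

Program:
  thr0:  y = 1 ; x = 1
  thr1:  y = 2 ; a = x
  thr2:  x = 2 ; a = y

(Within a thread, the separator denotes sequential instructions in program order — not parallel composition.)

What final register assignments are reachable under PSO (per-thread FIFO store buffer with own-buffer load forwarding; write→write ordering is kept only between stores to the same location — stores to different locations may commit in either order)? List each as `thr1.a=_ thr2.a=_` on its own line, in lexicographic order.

outcome vector order: (thr1.a,thr2.a)
|PSO outcomes| = 9

thr1.a=0 thr2.a=0
thr1.a=0 thr2.a=1
thr1.a=0 thr2.a=2
thr1.a=1 thr2.a=0
thr1.a=1 thr2.a=1
thr1.a=1 thr2.a=2
thr1.a=2 thr2.a=0
thr1.a=2 thr2.a=1
thr1.a=2 thr2.a=2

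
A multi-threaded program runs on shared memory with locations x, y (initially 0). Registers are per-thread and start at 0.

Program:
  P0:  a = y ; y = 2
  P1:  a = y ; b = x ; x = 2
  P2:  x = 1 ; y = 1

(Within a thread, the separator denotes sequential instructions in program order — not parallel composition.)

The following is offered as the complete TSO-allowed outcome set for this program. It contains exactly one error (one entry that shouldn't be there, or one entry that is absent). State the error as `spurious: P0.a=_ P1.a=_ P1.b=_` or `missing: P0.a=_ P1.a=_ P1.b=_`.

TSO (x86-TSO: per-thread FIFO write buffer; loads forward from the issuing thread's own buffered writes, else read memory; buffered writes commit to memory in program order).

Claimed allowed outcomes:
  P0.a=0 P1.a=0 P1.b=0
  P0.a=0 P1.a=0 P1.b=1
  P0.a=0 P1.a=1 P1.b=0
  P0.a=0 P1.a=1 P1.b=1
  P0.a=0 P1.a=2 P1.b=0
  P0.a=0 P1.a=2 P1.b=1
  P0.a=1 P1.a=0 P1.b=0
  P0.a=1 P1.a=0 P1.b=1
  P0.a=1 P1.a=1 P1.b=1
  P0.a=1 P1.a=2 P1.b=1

outcome vector order: (P0.a,P1.a,P1.b)
under TSO → 000 001 011 020 021 100 101 111 121
claimed∖TSO = {010}

spurious: P0.a=0 P1.a=1 P1.b=0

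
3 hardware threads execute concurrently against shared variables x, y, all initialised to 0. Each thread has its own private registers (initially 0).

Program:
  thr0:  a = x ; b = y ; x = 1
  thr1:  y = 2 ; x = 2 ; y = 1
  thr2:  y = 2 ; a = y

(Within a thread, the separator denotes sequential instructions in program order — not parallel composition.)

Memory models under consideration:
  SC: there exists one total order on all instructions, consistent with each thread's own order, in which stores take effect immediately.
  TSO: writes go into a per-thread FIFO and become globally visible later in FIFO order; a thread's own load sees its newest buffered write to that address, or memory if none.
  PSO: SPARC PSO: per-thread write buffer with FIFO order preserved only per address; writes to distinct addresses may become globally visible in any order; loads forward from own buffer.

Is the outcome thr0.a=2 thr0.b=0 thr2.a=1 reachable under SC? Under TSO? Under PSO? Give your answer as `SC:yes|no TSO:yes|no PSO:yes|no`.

outcome vector order: (thr0.a,thr0.b,thr2.a)
SC (10): (0,0,1) (0,0,2) (0,1,1) (0,1,2) (0,2,1) (0,2,2) (2,1,1) (2,1,2) (2,2,1) (2,2,2)
TSO (10): (0,0,1) (0,0,2) (0,1,1) (0,1,2) (0,2,1) (0,2,2) (2,1,1) (2,1,2) (2,2,1) (2,2,2)
PSO (12): (0,0,1) (0,0,2) (0,1,1) (0,1,2) (0,2,1) (0,2,2) (2,0,1) (2,0,2) (2,1,1) (2,1,2) (2,2,1) (2,2,2)
target (2,0,1) ∈ {PSO}

SC:no TSO:no PSO:yes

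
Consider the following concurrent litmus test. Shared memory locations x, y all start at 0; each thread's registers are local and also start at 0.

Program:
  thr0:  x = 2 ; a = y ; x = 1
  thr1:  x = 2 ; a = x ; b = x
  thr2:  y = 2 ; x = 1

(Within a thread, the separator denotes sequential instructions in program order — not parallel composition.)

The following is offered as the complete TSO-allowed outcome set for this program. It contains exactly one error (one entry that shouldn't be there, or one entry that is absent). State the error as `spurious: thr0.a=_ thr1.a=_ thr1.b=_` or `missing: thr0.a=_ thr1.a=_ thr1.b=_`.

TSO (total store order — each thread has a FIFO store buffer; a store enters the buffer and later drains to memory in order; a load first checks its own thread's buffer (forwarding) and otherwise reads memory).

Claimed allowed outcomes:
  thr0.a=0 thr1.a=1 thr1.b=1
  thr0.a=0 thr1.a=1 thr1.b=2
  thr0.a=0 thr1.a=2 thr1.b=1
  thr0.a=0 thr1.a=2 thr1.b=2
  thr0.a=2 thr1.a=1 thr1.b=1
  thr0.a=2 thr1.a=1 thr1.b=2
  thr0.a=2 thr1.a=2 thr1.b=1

outcome vector order: (thr0.a,thr1.a,thr1.b)
under TSO → (0,1,1), (0,1,2), (0,2,1), (0,2,2), (2,1,1), (2,1,2), (2,2,1), (2,2,2)
TSO∖claimed = {(2,2,2)}

missing: thr0.a=2 thr1.a=2 thr1.b=2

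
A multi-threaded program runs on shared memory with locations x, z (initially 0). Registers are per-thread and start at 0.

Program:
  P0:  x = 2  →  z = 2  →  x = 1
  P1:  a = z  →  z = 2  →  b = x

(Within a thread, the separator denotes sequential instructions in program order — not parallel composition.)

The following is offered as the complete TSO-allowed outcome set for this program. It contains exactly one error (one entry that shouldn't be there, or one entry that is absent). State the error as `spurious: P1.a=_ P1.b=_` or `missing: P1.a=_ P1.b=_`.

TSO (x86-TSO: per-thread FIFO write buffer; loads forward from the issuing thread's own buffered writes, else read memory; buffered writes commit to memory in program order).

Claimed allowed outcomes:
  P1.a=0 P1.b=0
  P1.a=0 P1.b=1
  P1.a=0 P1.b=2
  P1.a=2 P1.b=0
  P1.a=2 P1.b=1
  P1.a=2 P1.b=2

spurious: P1.a=2 P1.b=0

outcome vector order: (P1.a,P1.b)
[TSO] allowed = {(0,0) (0,1) (0,2) (2,1) (2,2)}
claimed∖TSO = {(2,0)}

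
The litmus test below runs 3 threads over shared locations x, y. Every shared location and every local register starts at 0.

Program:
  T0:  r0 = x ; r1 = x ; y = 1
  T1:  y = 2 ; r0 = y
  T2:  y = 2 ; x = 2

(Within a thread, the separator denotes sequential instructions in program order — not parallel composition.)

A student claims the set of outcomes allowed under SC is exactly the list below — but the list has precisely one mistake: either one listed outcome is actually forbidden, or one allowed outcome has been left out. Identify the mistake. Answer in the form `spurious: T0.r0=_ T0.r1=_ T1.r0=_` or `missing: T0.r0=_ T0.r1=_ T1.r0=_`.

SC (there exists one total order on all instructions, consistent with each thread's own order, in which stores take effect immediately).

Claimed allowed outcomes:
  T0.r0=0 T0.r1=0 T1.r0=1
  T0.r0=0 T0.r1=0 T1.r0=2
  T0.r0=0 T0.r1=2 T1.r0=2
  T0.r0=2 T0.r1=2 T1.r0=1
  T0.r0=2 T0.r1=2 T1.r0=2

missing: T0.r0=0 T0.r1=2 T1.r0=1

outcome vector order: (T0.r0,T0.r1,T1.r0)
under SC → 001 002 021 022 221 222
SC∖claimed = {021}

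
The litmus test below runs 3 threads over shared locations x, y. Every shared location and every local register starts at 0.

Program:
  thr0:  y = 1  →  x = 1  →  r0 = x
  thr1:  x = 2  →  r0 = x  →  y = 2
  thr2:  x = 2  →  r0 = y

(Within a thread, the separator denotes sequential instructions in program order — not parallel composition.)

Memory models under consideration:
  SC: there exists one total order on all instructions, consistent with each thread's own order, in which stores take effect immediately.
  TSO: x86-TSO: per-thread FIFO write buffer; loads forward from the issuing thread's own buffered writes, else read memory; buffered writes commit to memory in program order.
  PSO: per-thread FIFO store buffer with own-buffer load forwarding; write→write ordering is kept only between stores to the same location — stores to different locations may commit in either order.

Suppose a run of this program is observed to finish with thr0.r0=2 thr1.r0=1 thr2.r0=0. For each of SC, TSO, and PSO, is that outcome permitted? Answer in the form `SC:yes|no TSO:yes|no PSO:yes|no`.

SC:no TSO:yes PSO:yes

outcome vector order: (thr0.r0,thr1.r0,thr2.r0)
under SC → 1/1/0; 1/1/1; 1/1/2; 1/2/0; 1/2/1; 1/2/2; 2/1/1; 2/1/2; 2/2/0; 2/2/1; 2/2/2
under TSO → 1/1/0; 1/1/1; 1/1/2; 1/2/0; 1/2/1; 1/2/2; 2/1/0; 2/1/1; 2/1/2; 2/2/0; 2/2/1; 2/2/2
under PSO → 1/1/0; 1/1/1; 1/1/2; 1/2/0; 1/2/1; 1/2/2; 2/1/0; 2/1/1; 2/1/2; 2/2/0; 2/2/1; 2/2/2
target 2/1/0 ∈ {TSO,PSO}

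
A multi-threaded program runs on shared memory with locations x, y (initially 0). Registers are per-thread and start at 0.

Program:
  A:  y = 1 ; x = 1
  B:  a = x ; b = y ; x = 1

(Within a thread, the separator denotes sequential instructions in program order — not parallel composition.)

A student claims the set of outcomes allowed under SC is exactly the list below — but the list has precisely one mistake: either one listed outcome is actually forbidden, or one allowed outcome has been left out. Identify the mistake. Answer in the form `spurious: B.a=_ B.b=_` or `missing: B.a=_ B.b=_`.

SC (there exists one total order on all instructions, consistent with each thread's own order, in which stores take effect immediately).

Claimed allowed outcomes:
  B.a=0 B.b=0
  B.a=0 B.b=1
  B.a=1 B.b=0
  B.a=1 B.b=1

spurious: B.a=1 B.b=0

outcome vector order: (B.a,B.b)
SC (3): (0,0) (0,1) (1,1)
claimed∖SC = {(1,0)}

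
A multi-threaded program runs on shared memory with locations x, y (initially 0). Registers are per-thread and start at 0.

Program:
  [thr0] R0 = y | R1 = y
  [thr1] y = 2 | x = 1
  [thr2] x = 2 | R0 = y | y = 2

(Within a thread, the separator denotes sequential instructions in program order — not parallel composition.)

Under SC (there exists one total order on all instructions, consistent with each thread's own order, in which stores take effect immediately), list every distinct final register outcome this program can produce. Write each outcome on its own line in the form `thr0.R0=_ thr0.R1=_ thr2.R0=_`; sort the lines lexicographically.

outcome vector order: (thr0.R0,thr0.R1,thr2.R0)
|SC outcomes| = 6

thr0.R0=0 thr0.R1=0 thr2.R0=0
thr0.R0=0 thr0.R1=0 thr2.R0=2
thr0.R0=0 thr0.R1=2 thr2.R0=0
thr0.R0=0 thr0.R1=2 thr2.R0=2
thr0.R0=2 thr0.R1=2 thr2.R0=0
thr0.R0=2 thr0.R1=2 thr2.R0=2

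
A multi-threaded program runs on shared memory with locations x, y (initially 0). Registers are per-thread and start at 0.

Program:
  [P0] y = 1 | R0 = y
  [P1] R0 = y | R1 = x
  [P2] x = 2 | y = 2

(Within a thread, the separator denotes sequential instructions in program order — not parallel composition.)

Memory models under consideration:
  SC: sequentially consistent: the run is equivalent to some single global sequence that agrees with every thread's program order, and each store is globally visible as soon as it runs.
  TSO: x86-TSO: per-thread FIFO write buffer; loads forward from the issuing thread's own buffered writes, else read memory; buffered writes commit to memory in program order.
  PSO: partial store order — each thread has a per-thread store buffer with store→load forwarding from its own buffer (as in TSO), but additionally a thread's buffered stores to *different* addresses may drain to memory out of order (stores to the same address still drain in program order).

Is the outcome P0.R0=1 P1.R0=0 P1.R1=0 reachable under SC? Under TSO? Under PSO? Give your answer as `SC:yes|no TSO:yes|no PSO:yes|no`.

SC:yes TSO:yes PSO:yes

outcome vector order: (P0.R0,P1.R0,P1.R1)
under SC → 1/0/0; 1/0/2; 1/1/0; 1/1/2; 1/2/2; 2/0/0; 2/0/2; 2/1/0; 2/1/2; 2/2/2
under TSO → 1/0/0; 1/0/2; 1/1/0; 1/1/2; 1/2/2; 2/0/0; 2/0/2; 2/1/0; 2/1/2; 2/2/2
under PSO → 1/0/0; 1/0/2; 1/1/0; 1/1/2; 1/2/0; 1/2/2; 2/0/0; 2/0/2; 2/1/0; 2/1/2; 2/2/0; 2/2/2
target 1/0/0 ∈ {SC,TSO,PSO}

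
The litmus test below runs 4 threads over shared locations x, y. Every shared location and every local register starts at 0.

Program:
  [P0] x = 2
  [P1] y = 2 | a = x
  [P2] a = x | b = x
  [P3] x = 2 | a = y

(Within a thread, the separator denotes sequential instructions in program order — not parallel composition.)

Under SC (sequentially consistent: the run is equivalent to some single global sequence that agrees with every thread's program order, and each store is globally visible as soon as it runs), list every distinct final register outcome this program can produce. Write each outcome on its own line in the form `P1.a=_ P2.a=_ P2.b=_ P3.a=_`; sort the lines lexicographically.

outcome vector order: (P1.a,P2.a,P2.b,P3.a)
|SC outcomes| = 9

P1.a=0 P2.a=0 P2.b=0 P3.a=2
P1.a=0 P2.a=0 P2.b=2 P3.a=2
P1.a=0 P2.a=2 P2.b=2 P3.a=2
P1.a=2 P2.a=0 P2.b=0 P3.a=0
P1.a=2 P2.a=0 P2.b=0 P3.a=2
P1.a=2 P2.a=0 P2.b=2 P3.a=0
P1.a=2 P2.a=0 P2.b=2 P3.a=2
P1.a=2 P2.a=2 P2.b=2 P3.a=0
P1.a=2 P2.a=2 P2.b=2 P3.a=2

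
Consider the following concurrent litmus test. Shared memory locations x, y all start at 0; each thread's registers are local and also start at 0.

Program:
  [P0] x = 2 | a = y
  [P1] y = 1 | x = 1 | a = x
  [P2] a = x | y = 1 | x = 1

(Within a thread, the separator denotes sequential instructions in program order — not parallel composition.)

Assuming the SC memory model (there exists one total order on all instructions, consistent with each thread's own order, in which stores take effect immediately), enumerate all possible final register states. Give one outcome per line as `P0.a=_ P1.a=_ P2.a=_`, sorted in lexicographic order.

outcome vector order: (P0.a,P1.a,P2.a)
|SC outcomes| = 9

P0.a=0 P1.a=1 P2.a=0
P0.a=0 P1.a=1 P2.a=1
P0.a=0 P1.a=1 P2.a=2
P0.a=1 P1.a=1 P2.a=0
P0.a=1 P1.a=1 P2.a=1
P0.a=1 P1.a=1 P2.a=2
P0.a=1 P1.a=2 P2.a=0
P0.a=1 P1.a=2 P2.a=1
P0.a=1 P1.a=2 P2.a=2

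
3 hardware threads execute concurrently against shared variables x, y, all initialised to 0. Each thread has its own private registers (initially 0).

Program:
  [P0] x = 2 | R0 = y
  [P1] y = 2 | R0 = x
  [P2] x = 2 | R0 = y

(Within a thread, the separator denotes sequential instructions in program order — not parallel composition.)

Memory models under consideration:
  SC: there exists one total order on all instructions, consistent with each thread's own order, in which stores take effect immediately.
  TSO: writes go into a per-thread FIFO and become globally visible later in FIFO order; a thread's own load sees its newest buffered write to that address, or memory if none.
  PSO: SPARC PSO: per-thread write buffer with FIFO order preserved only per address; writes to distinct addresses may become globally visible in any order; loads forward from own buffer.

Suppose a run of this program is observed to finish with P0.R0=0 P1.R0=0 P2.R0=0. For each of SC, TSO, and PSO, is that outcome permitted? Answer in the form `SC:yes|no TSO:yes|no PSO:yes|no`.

SC:no TSO:yes PSO:yes

outcome vector order: (P0.R0,P1.R0,P2.R0)
SC: 5 outcomes — {(0,2,0) (0,2,2) (2,0,2) (2,2,0) (2,2,2)}
TSO: 8 outcomes — {(0,0,0) (0,0,2) (0,2,0) (0,2,2) (2,0,0) (2,0,2) (2,2,0) (2,2,2)}
PSO: 8 outcomes — {(0,0,0) (0,0,2) (0,2,0) (0,2,2) (2,0,0) (2,0,2) (2,2,0) (2,2,2)}
target (0,0,0) ∈ {TSO,PSO}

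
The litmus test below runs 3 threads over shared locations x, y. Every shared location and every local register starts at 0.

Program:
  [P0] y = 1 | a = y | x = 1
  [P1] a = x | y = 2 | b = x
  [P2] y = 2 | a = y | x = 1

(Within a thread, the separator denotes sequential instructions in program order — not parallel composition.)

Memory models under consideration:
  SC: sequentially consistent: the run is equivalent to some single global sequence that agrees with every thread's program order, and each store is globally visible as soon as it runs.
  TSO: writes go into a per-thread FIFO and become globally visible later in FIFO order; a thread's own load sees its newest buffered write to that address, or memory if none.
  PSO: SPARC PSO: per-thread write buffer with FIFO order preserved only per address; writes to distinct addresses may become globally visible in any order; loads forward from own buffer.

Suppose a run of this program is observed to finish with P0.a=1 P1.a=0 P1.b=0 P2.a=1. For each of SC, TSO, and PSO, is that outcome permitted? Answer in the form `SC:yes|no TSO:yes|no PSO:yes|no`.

outcome vector order: (P0.a,P1.a,P1.b,P2.a)
SC (12): (1,0,0,1) (1,0,0,2) (1,0,1,1) (1,0,1,2) (1,1,1,1) (1,1,1,2) (2,0,0,1) (2,0,0,2) (2,0,1,1) (2,0,1,2) (2,1,1,1) (2,1,1,2)
TSO (12): (1,0,0,1) (1,0,0,2) (1,0,1,1) (1,0,1,2) (1,1,1,1) (1,1,1,2) (2,0,0,1) (2,0,0,2) (2,0,1,1) (2,0,1,2) (2,1,1,1) (2,1,1,2)
PSO (12): (1,0,0,1) (1,0,0,2) (1,0,1,1) (1,0,1,2) (1,1,1,1) (1,1,1,2) (2,0,0,1) (2,0,0,2) (2,0,1,1) (2,0,1,2) (2,1,1,1) (2,1,1,2)
target (1,0,0,1) ∈ {SC,TSO,PSO}

SC:yes TSO:yes PSO:yes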